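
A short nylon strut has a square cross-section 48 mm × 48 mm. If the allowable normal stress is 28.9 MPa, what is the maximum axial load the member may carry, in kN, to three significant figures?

66.6 kN

A = 2304 mm².
P_max = σ_allow · A = 28.9 · 2304 = 66590 N = 66.59 kN.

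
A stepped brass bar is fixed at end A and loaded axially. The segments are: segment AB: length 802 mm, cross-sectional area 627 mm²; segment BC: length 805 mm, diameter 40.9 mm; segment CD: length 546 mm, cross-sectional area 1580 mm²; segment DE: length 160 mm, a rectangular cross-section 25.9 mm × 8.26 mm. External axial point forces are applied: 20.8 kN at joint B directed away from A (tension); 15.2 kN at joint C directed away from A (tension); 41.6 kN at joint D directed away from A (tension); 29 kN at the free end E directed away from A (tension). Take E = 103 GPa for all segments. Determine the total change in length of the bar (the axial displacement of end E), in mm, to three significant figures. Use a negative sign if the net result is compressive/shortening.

2.28 mm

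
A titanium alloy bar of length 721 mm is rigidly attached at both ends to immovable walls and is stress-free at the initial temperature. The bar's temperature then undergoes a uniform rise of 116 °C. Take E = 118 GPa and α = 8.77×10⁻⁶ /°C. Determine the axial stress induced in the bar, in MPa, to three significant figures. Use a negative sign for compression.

Free thermal expansion αLΔT = 8.77e-6 · 721 · 116 = 0.7335 mm.
The walls impose strain ε = −(0.7335)/721 = -1.0173e-03; σ = Eε = 118000 · -1.0173e-03 = -120 MPa.

-120 MPa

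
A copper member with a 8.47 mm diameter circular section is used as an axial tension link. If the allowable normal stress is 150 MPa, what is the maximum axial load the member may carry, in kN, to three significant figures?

8.45 kN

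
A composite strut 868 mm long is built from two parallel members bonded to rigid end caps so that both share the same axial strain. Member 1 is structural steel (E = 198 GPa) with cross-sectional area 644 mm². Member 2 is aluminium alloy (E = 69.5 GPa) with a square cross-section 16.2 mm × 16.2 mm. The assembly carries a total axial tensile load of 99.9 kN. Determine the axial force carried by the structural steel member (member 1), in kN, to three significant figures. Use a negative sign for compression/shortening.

A_2 = 262.4 mm².
Equal strain + equilibrium ⇒ each member carries load in proportion to AE: A₁E₁ = 127500000 N, A₂E₂ = 18240000 N, ΣAE = 145800000 N.
F₁ = P·A₁E₁/ΣAE = 99900·127500000/145800000 = 87400 N.

87.4 kN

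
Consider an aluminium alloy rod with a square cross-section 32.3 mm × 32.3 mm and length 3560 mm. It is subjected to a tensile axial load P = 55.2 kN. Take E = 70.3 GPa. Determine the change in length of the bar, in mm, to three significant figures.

2.68 mm

A = 1043 mm².
δ_mech = NL/(AE) = 55200·3560/(1043·70300) = 2.679 mm.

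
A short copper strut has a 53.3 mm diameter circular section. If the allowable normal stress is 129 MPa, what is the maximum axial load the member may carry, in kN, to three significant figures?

288 kN

A = 2231 mm².
P_max = σ_allow · A = 129 · 2231 = 287800 N = 287.8 kN.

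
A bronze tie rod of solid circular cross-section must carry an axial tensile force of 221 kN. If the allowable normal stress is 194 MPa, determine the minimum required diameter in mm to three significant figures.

38.1 mm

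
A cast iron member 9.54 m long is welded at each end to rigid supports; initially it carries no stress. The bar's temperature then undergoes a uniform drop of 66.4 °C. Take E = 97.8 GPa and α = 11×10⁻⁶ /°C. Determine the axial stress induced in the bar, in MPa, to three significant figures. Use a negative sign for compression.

Free thermal expansion αLΔT = 11e-6 · 9540 · -66.4 = -6.968 mm.
The walls impose strain ε = −(-6.968)/9540 = 7.3040e-04; σ = Eε = 97800 · 7.3040e-04 = 71.43 MPa.

71.4 MPa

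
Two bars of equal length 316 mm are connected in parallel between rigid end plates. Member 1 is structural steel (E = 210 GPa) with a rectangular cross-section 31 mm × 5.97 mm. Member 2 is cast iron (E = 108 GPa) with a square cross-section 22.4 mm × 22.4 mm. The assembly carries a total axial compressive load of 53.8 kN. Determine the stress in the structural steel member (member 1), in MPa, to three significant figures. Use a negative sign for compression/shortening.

A_1 = 185.1 mm².
A_2 = 501.8 mm².
Equal strain + equilibrium ⇒ each member carries load in proportion to AE: A₁E₁ = 38860000 N, A₂E₂ = 54190000 N, ΣAE = 93050000 N.
σ₁ = P·E₁/ΣAE = -53800·210000/93050000 = -121.4 MPa.

-121 MPa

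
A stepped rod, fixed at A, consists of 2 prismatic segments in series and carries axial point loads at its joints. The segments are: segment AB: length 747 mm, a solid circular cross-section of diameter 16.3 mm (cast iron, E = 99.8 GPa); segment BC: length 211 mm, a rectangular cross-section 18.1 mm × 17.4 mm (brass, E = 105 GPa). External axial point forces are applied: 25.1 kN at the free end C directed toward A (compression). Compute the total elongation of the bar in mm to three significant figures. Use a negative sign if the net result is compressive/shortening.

Internal axial forces (sectioning from the free end, tension +): N_BC = -25.1 kN, N_AB = -25.1 kN.
A_AB = 208.7 mm².
A_BC = 314.9 mm².
δ_AB = -25100·747/(208.7·99800) = -0.9003 mm
δ_BC = -25100·211/(314.9·105000) = -0.1602 mm
δ = Σδ_i = -1.06 mm.

-1.06 mm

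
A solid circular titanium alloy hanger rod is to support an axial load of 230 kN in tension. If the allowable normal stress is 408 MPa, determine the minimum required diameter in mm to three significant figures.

Required area A ≥ P/σ_allow = 230000/408 = 563.7 mm².
For a solid circular section, d ≥ √(4A/π) = 26.79 mm.

26.8 mm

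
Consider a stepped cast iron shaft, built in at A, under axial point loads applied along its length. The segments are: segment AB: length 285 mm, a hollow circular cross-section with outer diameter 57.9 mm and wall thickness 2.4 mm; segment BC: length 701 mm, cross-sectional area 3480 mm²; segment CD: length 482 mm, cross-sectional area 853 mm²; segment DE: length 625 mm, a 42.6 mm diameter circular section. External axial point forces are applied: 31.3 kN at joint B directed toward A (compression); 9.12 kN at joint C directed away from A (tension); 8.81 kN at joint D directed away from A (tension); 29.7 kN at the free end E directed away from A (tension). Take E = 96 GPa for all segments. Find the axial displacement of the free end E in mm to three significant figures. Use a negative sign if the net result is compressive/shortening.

Internal axial forces (sectioning from the free end, tension +): N_DE = 29.7 kN, N_CD = 38.51 kN, N_BC = 47.63 kN, N_AB = 16.33 kN.
A_AB = 418.5 mm².
A_DE = 1425 mm².
δ_AB = 16330·285/(418.5·96000) = 0.1159 mm
δ_BC = 47630·701/(3480·96000) = 0.09994 mm
δ_CD = 38510·482/(853·96000) = 0.2267 mm
δ_DE = 29700·625/(1425·96000) = 0.1357 mm
δ = Σδ_i = 0.5781 mm.

0.578 mm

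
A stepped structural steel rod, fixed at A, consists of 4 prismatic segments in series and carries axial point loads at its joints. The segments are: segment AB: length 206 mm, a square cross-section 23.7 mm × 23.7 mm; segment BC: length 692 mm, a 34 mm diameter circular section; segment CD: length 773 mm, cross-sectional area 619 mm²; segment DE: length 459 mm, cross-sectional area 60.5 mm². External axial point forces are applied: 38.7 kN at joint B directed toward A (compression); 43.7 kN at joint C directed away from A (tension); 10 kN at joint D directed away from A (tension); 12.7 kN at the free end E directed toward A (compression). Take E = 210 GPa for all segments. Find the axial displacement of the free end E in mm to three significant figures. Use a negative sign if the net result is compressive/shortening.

Internal axial forces (sectioning from the free end, tension +): N_DE = -12.7 kN, N_CD = -2.7 kN, N_BC = 41 kN, N_AB = 2.3 kN.
A_AB = 561.7 mm².
A_BC = 907.9 mm².
δ_AB = 2300·206/(561.7·210000) = 0.004017 mm
δ_BC = 41000·692/(907.9·210000) = 0.1488 mm
δ_CD = -2700·773/(619·210000) = -0.01606 mm
δ_DE = -12700·459/(60.5·210000) = -0.4588 mm
δ = Σδ_i = -0.3221 mm.

-0.322 mm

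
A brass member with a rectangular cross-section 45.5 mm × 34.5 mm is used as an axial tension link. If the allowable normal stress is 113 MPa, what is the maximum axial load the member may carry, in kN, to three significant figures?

177 kN

A = 1570 mm².
P_max = σ_allow · A = 113 · 1570 = 177400 N = 177.4 kN.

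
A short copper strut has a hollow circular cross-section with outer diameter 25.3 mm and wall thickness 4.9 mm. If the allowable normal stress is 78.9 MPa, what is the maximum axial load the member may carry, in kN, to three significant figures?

24.8 kN

A = 314 mm².
P_max = σ_allow · A = 78.9 · 314 = 24780 N = 24.78 kN.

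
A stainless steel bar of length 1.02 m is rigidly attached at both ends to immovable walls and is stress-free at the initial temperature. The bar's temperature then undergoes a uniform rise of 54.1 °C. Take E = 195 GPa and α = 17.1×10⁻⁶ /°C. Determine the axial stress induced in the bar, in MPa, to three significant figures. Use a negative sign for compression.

-180 MPa

Free thermal expansion αLΔT = 17.1e-6 · 1020 · 54.1 = 0.9436 mm.
The walls impose strain ε = −(0.9436)/1020 = -9.2511e-04; σ = Eε = 195000 · -9.2511e-04 = -180.4 MPa.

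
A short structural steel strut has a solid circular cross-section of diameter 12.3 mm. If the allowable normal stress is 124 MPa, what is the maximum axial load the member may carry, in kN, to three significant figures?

A = 118.8 mm².
P_max = σ_allow · A = 124 · 118.8 = 14730 N = 14.73 kN.

14.7 kN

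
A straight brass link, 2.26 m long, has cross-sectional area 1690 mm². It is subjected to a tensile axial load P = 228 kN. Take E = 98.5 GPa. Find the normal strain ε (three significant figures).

σ = N/A = 134.9 MPa; ε = σ/E = 134.9/98500 = 1.370e-03.

0.00137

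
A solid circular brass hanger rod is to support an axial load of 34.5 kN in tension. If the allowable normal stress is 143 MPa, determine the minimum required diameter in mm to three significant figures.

17.5 mm

Required area A ≥ P/σ_allow = 34500/143 = 241.3 mm².
For a solid circular section, d ≥ √(4A/π) = 17.53 mm.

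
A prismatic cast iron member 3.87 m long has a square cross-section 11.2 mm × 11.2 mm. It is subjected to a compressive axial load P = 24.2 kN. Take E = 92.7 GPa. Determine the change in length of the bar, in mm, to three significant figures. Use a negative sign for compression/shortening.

-8.05 mm

A = 125.4 mm².
δ_mech = NL/(AE) = -24200·3870/(125.4·92700) = -8.054 mm.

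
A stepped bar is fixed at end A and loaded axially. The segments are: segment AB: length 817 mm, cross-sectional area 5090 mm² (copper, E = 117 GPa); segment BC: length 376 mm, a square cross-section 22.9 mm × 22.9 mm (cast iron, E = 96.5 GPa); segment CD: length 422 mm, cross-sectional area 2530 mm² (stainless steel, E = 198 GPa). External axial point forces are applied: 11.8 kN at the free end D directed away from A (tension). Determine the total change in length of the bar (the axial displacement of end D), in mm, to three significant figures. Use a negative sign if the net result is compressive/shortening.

Internal axial forces (sectioning from the free end, tension +): N_CD = 11.8 kN, N_BC = 11.8 kN, N_AB = 11.8 kN.
A_BC = 524.4 mm².
δ_AB = 11800·817/(5090·117000) = 0.01619 mm
δ_BC = 11800·376/(524.4·96500) = 0.08767 mm
δ_CD = 11800·422/(2530·198000) = 0.009941 mm
δ = Σδ_i = 0.1138 mm.

0.114 mm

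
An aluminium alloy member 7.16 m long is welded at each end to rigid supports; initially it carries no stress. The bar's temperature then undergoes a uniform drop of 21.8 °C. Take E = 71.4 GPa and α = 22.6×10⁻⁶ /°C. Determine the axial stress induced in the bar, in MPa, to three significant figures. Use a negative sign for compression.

Free thermal expansion αLΔT = 22.6e-6 · 7160 · -21.8 = -3.528 mm.
The walls impose strain ε = −(-3.528)/7160 = 4.9268e-04; σ = Eε = 71400 · 4.9268e-04 = 35.18 MPa.

35.2 MPa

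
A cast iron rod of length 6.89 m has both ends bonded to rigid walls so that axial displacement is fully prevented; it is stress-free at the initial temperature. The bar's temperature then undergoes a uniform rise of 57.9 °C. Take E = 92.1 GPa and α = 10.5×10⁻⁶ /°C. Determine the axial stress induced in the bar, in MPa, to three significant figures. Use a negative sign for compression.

Free thermal expansion αLΔT = 10.5e-6 · 6890 · 57.9 = 4.189 mm.
The walls impose strain ε = −(4.189)/6890 = -6.0795e-04; σ = Eε = 92100 · -6.0795e-04 = -55.99 MPa.

-56.0 MPa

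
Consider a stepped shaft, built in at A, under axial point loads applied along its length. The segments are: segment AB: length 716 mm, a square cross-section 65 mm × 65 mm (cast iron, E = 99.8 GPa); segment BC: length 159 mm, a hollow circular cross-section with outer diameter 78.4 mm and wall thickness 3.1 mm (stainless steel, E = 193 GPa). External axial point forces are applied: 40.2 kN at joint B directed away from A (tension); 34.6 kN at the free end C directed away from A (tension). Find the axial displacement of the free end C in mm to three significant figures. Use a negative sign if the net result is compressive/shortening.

Internal axial forces (sectioning from the free end, tension +): N_BC = 34.6 kN, N_AB = 74.8 kN.
A_AB = 4225 mm².
A_BC = 733.3 mm².
δ_AB = 74800·716/(4225·99800) = 0.127 mm
δ_BC = 34600·159/(733.3·193000) = 0.03887 mm
δ = Σδ_i = 0.1659 mm.

0.166 mm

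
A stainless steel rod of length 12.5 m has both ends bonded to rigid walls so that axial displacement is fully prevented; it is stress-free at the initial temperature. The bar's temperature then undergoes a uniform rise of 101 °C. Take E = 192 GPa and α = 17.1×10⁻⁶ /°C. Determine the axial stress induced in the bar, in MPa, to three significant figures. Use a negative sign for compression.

-332 MPa

Free thermal expansion αLΔT = 17.1e-6 · 12500 · 101 = 21.59 mm.
The walls impose strain ε = −(21.59)/12500 = -1.7271e-03; σ = Eε = 192000 · -1.7271e-03 = -331.6 MPa.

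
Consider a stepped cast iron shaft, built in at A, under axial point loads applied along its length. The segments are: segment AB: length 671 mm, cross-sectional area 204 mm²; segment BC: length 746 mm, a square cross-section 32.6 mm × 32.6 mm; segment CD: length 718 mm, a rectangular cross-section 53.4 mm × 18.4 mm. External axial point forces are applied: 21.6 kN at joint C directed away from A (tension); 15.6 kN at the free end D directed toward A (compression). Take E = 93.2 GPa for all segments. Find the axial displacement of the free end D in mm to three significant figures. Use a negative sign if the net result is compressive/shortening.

Internal axial forces (sectioning from the free end, tension +): N_CD = -15.6 kN, N_BC = 6 kN, N_AB = 6 kN.
A_BC = 1063 mm².
A_CD = 982.6 mm².
δ_AB = 6000·671/(204·93200) = 0.2118 mm
δ_BC = 6000·746/(1063·93200) = 0.04519 mm
δ_CD = -15600·718/(982.6·93200) = -0.1223 mm
δ = Σδ_i = 0.1346 mm.

0.135 mm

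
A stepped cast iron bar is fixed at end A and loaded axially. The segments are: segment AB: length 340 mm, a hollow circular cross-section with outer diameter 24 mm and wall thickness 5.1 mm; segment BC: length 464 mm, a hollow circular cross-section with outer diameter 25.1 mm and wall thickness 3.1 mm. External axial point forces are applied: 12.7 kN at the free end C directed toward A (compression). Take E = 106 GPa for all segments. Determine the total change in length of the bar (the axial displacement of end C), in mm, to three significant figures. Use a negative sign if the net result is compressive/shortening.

-0.394 mm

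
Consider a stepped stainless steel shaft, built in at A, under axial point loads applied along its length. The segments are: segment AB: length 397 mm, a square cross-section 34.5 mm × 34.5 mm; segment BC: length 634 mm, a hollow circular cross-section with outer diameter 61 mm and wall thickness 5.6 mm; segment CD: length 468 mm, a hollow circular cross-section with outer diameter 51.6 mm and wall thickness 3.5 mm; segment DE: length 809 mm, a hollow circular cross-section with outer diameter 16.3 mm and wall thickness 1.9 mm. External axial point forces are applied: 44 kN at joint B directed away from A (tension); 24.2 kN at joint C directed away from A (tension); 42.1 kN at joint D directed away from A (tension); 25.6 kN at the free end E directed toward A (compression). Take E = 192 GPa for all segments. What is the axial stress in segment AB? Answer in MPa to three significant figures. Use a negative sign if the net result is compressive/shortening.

Internal axial forces (sectioning from the free end, tension +): N_DE = -25.6 kN, N_CD = 16.5 kN, N_BC = 40.7 kN, N_AB = 84.7 kN.
A_AB = 1190 mm².
σ_AB = N_AB/A_AB = 84700/1190 = 71.16 MPa.

71.2 MPa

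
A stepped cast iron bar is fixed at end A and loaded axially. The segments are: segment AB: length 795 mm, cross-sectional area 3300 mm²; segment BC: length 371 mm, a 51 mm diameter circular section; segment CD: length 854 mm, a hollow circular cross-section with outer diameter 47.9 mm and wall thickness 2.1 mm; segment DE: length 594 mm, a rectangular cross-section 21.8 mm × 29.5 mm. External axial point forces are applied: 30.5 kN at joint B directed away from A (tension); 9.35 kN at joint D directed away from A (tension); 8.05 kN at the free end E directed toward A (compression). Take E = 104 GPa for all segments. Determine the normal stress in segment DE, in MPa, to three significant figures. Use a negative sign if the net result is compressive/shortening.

-12.5 MPa

Internal axial forces (sectioning from the free end, tension +): N_DE = -8.05 kN, N_CD = 1.3 kN, N_BC = 1.3 kN, N_AB = 31.8 kN.
A_DE = 643.1 mm².
σ_DE = N_DE/A_DE = -8050/643.1 = -12.52 MPa.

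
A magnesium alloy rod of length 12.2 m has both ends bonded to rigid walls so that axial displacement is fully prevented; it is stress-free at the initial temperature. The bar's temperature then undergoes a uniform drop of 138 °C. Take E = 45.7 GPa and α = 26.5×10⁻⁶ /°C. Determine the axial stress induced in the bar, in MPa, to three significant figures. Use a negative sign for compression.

167 MPa

Free thermal expansion αLΔT = 26.5e-6 · 12200 · -138 = -44.62 mm.
The walls impose strain ε = −(-44.62)/12200 = 3.6570e-03; σ = Eε = 45700 · 3.6570e-03 = 167.1 MPa.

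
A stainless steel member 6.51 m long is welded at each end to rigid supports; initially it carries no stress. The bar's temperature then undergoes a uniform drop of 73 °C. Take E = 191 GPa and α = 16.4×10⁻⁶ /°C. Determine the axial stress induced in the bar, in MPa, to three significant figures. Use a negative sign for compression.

229 MPa

Free thermal expansion αLΔT = 16.4e-6 · 6510 · -73 = -7.794 mm.
The walls impose strain ε = −(-7.794)/6510 = 1.1972e-03; σ = Eε = 191000 · 1.1972e-03 = 228.7 MPa.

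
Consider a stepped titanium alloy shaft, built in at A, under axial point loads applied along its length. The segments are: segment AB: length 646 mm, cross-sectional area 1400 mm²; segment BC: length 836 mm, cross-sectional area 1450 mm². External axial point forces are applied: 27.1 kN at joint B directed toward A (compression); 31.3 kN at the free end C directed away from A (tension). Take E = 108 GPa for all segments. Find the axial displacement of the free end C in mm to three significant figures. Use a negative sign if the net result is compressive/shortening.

0.185 mm

Internal axial forces (sectioning from the free end, tension +): N_BC = 31.3 kN, N_AB = 4.2 kN.
δ_AB = 4200·646/(1400·108000) = 0.01794 mm
δ_BC = 31300·836/(1450·108000) = 0.1671 mm
δ = Σδ_i = 0.185 mm.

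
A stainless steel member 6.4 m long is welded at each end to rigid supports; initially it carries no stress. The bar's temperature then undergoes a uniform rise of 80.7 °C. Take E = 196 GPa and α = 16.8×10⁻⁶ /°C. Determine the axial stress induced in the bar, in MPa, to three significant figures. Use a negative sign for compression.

-266 MPa

Free thermal expansion αLΔT = 16.8e-6 · 6400 · 80.7 = 8.677 mm.
The walls impose strain ε = −(8.677)/6400 = -1.3558e-03; σ = Eε = 196000 · -1.3558e-03 = -265.7 MPa.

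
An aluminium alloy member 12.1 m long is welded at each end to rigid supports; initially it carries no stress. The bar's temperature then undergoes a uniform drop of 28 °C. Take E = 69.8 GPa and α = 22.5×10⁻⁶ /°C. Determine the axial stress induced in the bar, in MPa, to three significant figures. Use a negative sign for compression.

44.0 MPa

Free thermal expansion αLΔT = 22.5e-6 · 12100 · -28 = -7.623 mm.
The walls impose strain ε = −(-7.623)/12100 = 6.3000e-04; σ = Eε = 69800 · 6.3000e-04 = 43.97 MPa.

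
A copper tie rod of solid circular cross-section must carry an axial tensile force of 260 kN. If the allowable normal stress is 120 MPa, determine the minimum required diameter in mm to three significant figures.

Required area A ≥ P/σ_allow = 260000/120 = 2167 mm².
For a solid circular section, d ≥ √(4A/π) = 52.52 mm.

52.5 mm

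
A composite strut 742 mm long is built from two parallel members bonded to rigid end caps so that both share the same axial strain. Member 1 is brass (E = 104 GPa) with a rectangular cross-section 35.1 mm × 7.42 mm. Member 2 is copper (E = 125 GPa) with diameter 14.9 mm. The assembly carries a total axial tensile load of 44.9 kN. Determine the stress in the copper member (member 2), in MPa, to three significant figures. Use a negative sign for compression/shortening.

A_1 = 260.4 mm².
A_2 = 174.4 mm².
Equal strain + equilibrium ⇒ each member carries load in proportion to AE: A₁E₁ = 27090000 N, A₂E₂ = 21800000 N, ΣAE = 48880000 N.
σ₂ = P·E₂/ΣAE = 44900·125000/48880000 = 114.8 MPa.

115 MPa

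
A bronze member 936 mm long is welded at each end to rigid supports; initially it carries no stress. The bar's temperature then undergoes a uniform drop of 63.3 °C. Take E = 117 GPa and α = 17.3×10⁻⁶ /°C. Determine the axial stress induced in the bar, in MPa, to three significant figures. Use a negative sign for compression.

128 MPa

Free thermal expansion αLΔT = 17.3e-6 · 936 · -63.3 = -1.025 mm.
The walls impose strain ε = −(-1.025)/936 = 1.0951e-03; σ = Eε = 117000 · 1.0951e-03 = 128.1 MPa.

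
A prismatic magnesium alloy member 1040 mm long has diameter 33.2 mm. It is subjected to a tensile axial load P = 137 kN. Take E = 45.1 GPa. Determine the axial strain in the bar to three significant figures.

A = 865.7 mm².
σ = N/A = 158.3 MPa; ε = σ/E = 158.3/45100 = 3.509e-03.

0.00351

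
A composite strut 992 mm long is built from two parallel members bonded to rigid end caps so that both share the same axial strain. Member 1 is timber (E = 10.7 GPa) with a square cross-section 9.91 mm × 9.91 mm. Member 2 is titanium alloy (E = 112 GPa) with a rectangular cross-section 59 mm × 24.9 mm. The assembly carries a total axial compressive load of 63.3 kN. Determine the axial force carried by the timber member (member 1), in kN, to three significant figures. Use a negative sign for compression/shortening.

-0.402 kN

A_1 = 98.21 mm².
A_2 = 1469 mm².
Equal strain + equilibrium ⇒ each member carries load in proportion to AE: A₁E₁ = 1051000 N, A₂E₂ = 164500000 N, ΣAE = 165600000 N.
F₁ = P·A₁E₁/ΣAE = -63300·1051000/165600000 = -401.7 N.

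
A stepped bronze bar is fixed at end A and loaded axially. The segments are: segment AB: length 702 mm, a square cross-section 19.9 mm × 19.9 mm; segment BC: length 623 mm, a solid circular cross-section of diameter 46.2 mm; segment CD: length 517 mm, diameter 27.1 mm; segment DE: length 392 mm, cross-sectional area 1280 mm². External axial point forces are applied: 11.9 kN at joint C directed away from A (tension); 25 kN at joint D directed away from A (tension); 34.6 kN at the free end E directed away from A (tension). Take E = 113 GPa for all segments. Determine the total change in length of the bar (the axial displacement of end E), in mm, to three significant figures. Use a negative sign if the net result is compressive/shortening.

1.92 mm

Internal axial forces (sectioning from the free end, tension +): N_DE = 34.6 kN, N_CD = 59.6 kN, N_BC = 71.5 kN, N_AB = 71.5 kN.
A_AB = 396 mm².
A_BC = 1676 mm².
A_CD = 576.8 mm².
δ_AB = 71500·702/(396·113000) = 1.122 mm
δ_BC = 71500·623/(1676·113000) = 0.2351 mm
δ_CD = 59600·517/(576.8·113000) = 0.4727 mm
δ_DE = 34600·392/(1280·113000) = 0.09377 mm
δ = Σδ_i = 1.923 mm.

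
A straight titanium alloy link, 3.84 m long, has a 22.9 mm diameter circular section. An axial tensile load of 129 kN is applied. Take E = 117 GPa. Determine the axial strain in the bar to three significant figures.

0.00268

A = 411.9 mm².
σ = N/A = 313.2 MPa; ε = σ/E = 313.2/117000 = 2.677e-03.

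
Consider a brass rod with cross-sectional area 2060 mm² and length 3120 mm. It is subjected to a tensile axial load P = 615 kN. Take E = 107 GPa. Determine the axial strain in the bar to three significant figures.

0.00279

σ = N/A = 298.5 MPa; ε = σ/E = 298.5/107000 = 2.790e-03.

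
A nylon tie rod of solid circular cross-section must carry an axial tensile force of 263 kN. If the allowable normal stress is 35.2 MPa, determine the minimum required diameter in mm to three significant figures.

97.5 mm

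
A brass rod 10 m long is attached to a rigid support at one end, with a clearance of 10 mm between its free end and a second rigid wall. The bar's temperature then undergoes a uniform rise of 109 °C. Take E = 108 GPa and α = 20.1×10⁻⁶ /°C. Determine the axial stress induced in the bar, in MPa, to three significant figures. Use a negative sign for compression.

-129 MPa

Free thermal expansion αLΔT = 20.1e-6 · 10000 · 109 = 21.91 mm.
The walls engage after the gap closes; constrained expansion = 21.91 − 10 = 11.91 mm.
The walls impose strain ε = −(11.91)/10000 = -1.1909e-03; σ = Eε = 108000 · -1.1909e-03 = -128.6 MPa.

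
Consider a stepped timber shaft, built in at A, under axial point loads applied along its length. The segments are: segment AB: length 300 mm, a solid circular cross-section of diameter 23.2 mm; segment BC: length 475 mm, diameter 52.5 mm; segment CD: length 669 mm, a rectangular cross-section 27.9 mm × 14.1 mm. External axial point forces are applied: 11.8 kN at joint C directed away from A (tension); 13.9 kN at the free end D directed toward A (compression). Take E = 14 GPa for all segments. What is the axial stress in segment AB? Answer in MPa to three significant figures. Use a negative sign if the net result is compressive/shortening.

Internal axial forces (sectioning from the free end, tension +): N_CD = -13.9 kN, N_BC = -2.1 kN, N_AB = -2.1 kN.
A_AB = 422.7 mm².
σ_AB = N_AB/A_AB = -2100/422.7 = -4.968 MPa.

-4.97 MPa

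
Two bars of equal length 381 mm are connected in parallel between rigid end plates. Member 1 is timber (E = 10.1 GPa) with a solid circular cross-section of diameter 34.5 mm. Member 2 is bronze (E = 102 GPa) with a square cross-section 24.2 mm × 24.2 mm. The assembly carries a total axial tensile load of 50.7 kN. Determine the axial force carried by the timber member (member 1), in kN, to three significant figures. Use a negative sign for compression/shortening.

6.92 kN

A_1 = 934.8 mm².
A_2 = 585.6 mm².
Equal strain + equilibrium ⇒ each member carries load in proportion to AE: A₁E₁ = 9442000 N, A₂E₂ = 59740000 N, ΣAE = 69180000 N.
F₁ = P·A₁E₁/ΣAE = 50700·9442000/69180000 = 6920 N.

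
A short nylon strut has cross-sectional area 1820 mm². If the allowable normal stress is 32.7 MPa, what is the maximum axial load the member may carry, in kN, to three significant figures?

P_max = σ_allow · A = 32.7 · 1820 = 59510 N = 59.51 kN.

59.5 kN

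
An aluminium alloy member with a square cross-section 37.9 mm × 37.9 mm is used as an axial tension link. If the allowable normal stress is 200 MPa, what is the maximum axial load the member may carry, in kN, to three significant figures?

287 kN

A = 1436 mm².
P_max = σ_allow · A = 200 · 1436 = 287300 N = 287.3 kN.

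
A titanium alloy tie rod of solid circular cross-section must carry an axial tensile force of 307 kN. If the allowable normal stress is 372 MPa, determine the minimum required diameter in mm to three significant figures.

Required area A ≥ P/σ_allow = 307000/372 = 825.3 mm².
For a solid circular section, d ≥ √(4A/π) = 32.42 mm.

32.4 mm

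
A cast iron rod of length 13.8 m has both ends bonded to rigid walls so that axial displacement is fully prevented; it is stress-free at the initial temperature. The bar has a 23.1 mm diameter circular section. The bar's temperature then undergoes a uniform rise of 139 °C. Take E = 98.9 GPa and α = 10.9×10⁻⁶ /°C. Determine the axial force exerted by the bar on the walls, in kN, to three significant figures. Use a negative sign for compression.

Free thermal expansion αLΔT = 10.9e-6 · 13800 · 139 = 20.91 mm.
The walls impose strain ε = −(20.91)/13800 = -1.5151e-03; σ = Eε = 98900 · -1.5151e-03 = -149.8 MPa.
Wall reaction R = σ·A = -149.8·419.1 = -62800 N = -62.8 kN.

-62.8 kN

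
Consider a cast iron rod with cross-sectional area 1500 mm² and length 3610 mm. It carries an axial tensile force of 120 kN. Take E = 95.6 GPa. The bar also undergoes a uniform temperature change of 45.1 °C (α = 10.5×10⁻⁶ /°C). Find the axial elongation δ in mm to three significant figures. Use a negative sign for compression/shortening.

δ_mech = NL/(AE) = 120000·3610/(1500·95600) = 3.021 mm.
δ_thermal = αLΔT = 10.5e-6·3610·45.1 = 1.71 mm.
δ = δ_mech + δ_thermal = 4.73 mm.

4.73 mm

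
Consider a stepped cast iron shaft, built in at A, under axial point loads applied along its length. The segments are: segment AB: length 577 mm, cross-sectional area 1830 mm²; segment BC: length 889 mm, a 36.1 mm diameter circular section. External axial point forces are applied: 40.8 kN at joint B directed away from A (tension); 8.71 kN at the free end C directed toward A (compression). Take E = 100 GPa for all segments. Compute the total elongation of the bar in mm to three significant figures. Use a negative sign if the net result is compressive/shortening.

0.0255 mm

Internal axial forces (sectioning from the free end, tension +): N_BC = -8.71 kN, N_AB = 32.09 kN.
A_BC = 1024 mm².
δ_AB = 32090·577/(1830·100000) = 0.1012 mm
δ_BC = -8710·889/(1024·100000) = -0.07565 mm
δ = Σδ_i = 0.02553 mm.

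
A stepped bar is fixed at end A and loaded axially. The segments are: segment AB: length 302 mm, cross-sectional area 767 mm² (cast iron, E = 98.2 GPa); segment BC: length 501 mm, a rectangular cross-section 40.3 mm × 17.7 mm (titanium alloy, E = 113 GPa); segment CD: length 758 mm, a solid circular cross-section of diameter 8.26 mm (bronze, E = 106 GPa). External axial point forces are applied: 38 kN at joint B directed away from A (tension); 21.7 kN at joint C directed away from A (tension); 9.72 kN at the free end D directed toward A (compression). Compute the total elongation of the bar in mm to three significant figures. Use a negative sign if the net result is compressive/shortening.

Internal axial forces (sectioning from the free end, tension +): N_CD = -9.72 kN, N_BC = 11.98 kN, N_AB = 49.98 kN.
A_BC = 713.3 mm².
A_CD = 53.59 mm².
δ_AB = 49980·302/(767·98200) = 0.2004 mm
δ_BC = 11980·501/(713.3·113000) = 0.07446 mm
δ_CD = -9720·758/(53.59·106000) = -1.297 mm
δ = Σδ_i = -1.022 mm.

-1.02 mm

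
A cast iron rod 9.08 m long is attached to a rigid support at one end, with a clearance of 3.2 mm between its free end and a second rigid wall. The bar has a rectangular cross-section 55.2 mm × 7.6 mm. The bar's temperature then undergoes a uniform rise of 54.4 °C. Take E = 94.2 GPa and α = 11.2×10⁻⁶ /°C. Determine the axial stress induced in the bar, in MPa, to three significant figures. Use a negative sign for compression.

Free thermal expansion αLΔT = 11.2e-6 · 9080 · 54.4 = 5.532 mm.
The walls engage after the gap closes; constrained expansion = 5.532 − 3.2 = 2.332 mm.
The walls impose strain ε = −(2.332)/9080 = -2.5686e-04; σ = Eε = 94200 · -2.5686e-04 = -24.2 MPa.

-24.2 MPa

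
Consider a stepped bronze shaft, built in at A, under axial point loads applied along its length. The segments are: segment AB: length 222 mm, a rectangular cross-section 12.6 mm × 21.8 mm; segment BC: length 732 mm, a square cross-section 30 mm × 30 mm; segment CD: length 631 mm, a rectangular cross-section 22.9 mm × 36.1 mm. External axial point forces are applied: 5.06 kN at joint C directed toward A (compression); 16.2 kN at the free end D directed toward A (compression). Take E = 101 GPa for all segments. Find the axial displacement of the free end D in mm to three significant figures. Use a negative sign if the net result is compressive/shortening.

-0.464 mm

Internal axial forces (sectioning from the free end, tension +): N_CD = -16.2 kN, N_BC = -21.26 kN, N_AB = -21.26 kN.
A_AB = 274.7 mm².
A_BC = 900 mm².
A_CD = 826.7 mm².
δ_AB = -21260·222/(274.7·101000) = -0.1701 mm
δ_BC = -21260·732/(900·101000) = -0.1712 mm
δ_CD = -16200·631/(826.7·101000) = -0.1224 mm
δ = Σδ_i = -0.4638 mm.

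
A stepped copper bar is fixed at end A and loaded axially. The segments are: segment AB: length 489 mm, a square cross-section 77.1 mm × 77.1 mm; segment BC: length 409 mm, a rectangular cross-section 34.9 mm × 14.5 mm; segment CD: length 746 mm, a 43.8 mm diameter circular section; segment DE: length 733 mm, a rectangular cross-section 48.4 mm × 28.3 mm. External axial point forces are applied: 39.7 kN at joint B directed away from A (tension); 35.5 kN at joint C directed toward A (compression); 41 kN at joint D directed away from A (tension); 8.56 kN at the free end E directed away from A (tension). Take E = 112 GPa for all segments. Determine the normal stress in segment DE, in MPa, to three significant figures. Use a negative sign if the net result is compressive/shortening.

Internal axial forces (sectioning from the free end, tension +): N_DE = 8.56 kN, N_CD = 49.56 kN, N_BC = 14.06 kN, N_AB = 53.76 kN.
A_DE = 1370 mm².
σ_DE = N_DE/A_DE = 8560/1370 = 6.249 MPa.

6.25 MPa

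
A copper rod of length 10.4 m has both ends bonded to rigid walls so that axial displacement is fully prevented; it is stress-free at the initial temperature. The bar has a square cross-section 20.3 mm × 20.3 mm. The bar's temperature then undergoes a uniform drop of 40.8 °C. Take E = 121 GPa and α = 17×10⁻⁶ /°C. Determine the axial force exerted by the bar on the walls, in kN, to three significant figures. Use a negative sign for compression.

34.6 kN

Free thermal expansion αLΔT = 17e-6 · 10400 · -40.8 = -7.213 mm.
The walls impose strain ε = −(-7.213)/10400 = 6.9360e-04; σ = Eε = 121000 · 6.9360e-04 = 83.93 MPa.
Wall reaction R = σ·A = 83.93·412.1 = 34580 N = 34.58 kN.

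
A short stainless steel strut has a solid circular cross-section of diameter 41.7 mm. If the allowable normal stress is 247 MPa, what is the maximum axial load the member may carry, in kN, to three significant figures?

337 kN

A = 1366 mm².
P_max = σ_allow · A = 247 · 1366 = 337300 N = 337.3 kN.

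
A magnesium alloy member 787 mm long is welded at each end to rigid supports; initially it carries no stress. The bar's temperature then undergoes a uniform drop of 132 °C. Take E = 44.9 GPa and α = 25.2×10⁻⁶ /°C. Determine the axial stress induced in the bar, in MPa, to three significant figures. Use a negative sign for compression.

149 MPa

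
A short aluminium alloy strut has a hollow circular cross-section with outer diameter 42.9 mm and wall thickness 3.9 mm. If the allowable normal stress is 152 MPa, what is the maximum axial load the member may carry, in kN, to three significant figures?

A = 477.8 mm².
P_max = σ_allow · A = 152 · 477.8 = 72630 N = 72.63 kN.

72.6 kN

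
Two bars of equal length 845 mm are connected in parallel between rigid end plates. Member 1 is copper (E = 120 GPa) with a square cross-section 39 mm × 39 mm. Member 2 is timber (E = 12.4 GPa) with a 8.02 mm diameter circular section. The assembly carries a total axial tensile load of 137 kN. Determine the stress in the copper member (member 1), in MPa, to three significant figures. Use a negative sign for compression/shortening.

89.8 MPa

A_1 = 1521 mm².
A_2 = 50.52 mm².
Equal strain + equilibrium ⇒ each member carries load in proportion to AE: A₁E₁ = 182500000 N, A₂E₂ = 626400 N, ΣAE = 183100000 N.
σ₁ = P·E₁/ΣAE = 137000·120000/183100000 = 89.76 MPa.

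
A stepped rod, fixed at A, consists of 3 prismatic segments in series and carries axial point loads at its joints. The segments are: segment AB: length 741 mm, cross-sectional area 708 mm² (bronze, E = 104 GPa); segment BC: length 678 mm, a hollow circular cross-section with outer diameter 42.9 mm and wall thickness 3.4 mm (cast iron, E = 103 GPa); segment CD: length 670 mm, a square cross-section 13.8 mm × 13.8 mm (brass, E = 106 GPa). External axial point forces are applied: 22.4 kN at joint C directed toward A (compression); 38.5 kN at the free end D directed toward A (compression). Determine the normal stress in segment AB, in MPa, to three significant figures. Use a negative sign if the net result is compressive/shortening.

-86.0 MPa

Internal axial forces (sectioning from the free end, tension +): N_CD = -38.5 kN, N_BC = -60.9 kN, N_AB = -60.9 kN.
σ_AB = N_AB/A_AB = -60900/708 = -86.02 MPa.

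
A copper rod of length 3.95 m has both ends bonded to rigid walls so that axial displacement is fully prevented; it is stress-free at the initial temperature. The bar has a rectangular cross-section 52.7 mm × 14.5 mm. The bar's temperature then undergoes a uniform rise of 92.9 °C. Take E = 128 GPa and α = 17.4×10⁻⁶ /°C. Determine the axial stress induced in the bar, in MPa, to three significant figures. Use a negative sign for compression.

Free thermal expansion αLΔT = 17.4e-6 · 3950 · 92.9 = 6.385 mm.
The walls impose strain ε = −(6.385)/3950 = -1.6165e-03; σ = Eε = 128000 · -1.6165e-03 = -206.9 MPa.

-207 MPa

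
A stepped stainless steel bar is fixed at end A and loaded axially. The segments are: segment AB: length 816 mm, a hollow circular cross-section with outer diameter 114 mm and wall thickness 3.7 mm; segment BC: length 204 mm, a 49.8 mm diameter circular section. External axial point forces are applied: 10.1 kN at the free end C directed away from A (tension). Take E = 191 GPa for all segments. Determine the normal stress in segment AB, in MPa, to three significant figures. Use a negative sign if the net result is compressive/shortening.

Internal axial forces (sectioning from the free end, tension +): N_BC = 10.1 kN, N_AB = 10.1 kN.
A_AB = 1282 mm².
σ_AB = N_AB/A_AB = 10100/1282 = 7.878 MPa.

7.88 MPa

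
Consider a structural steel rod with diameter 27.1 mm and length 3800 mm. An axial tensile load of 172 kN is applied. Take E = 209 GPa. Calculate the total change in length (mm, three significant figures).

5.42 mm

A = 576.8 mm².
δ_mech = NL/(AE) = 172000·3800/(576.8·209000) = 5.422 mm.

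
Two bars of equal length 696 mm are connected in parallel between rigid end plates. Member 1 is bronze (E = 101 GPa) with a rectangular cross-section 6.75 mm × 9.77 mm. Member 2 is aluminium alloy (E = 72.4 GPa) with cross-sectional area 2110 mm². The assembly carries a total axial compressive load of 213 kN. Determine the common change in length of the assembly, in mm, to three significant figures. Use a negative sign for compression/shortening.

-0.930 mm

A_1 = 65.95 mm².
Equal strain + equilibrium ⇒ each member carries load in proportion to AE: A₁E₁ = 6661000 N, A₂E₂ = 152800000 N, ΣAE = 159400000 N.
δ = PL/ΣAE = -213000·696/159400000 = -0.9299 mm.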